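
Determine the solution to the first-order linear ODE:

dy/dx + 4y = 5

Using integrating factor method:

General solution: y = 5/4 + Ce^(-4x)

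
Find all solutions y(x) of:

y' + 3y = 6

Using integrating factor method:

General solution: y = 2 + Ce^(-3x)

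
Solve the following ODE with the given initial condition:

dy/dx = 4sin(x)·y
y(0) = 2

General solution: y = Ce^(-4cos(x))
Applying IC y(0) = 2:
Particular solution: y = 2e^(4(1-cos(x)))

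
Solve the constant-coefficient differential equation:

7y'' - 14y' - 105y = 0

Characteristic equation: 7r² - 14r - 105 = 0
Divide by 7: r² - 2r - 15 = 0
Roots: r = 5, -3 (distinct real)
General solution: y = C₁e^(5x) + C₂e^(-3x)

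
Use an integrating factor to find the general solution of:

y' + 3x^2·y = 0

Using integrating factor method:

General solution: y = Ce^(-x^3)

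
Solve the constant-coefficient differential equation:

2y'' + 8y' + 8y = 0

Characteristic equation: 2r² + 8r + 8 = 0
Divide by 2: r² + 4r + 4 = 0
Factored: (r + 2)² = 0
Repeated root: r = -2
General solution: y = (C₁ + C₂x)e^(-2x)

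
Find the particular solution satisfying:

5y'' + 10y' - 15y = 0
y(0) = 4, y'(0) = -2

General solution: y = C₁e^x + C₂e^(-3x)
Applying ICs: C₁ = 5/2, C₂ = 3/2
Particular solution: y = (5/2)e^x + (3/2)e^(-3x)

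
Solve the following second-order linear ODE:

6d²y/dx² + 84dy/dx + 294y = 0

Characteristic equation: 6r² + 84r + 294 = 0
Divide by 6: r² + 14r + 49 = 0
Factored: (r + 7)² = 0
Repeated root: r = -7
General solution: y = (C₁ + C₂x)e^(-7x)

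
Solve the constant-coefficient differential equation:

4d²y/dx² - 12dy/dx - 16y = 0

Characteristic equation: 4r² - 12r - 16 = 0
Divide by 4: r² - 3r - 4 = 0
Roots: r = 4, -1 (distinct real)
General solution: y = C₁e^(4x) + C₂e^(-x)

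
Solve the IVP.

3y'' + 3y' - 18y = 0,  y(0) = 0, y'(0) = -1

General solution: y = C₁e^(2x) + C₂e^(-3x)
Applying ICs: C₁ = -1/5, C₂ = 1/5
Particular solution: y = -(1/5)e^(2x) + (1/5)e^(-3x)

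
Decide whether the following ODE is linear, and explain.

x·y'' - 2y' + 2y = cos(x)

Linear (y and its derivatives appear to the first power only, no products of y terms)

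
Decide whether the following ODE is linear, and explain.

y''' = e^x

Linear (y and its derivatives appear to the first power only, no products of y terms)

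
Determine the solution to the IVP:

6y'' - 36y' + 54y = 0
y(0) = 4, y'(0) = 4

General solution: y = (C₁ + C₂x)e^(3x)
Repeated root r = 3
Applying ICs: C₁ = 4, C₂ = -8
Particular solution: y = (4 - 8x)e^(3x)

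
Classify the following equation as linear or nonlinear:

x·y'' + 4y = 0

Linear (y and its derivatives appear to the first power only, no products of y terms)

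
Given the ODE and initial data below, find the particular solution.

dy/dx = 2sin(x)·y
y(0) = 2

General solution: y = Ce^(-2cos(x))
Applying IC y(0) = 2:
Particular solution: y = 2e^(2(1-cos(x)))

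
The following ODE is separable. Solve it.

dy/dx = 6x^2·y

Separating variables and integrating:
ln|y| = 2x^3 + C

General solution: y = Ce^(2x^3)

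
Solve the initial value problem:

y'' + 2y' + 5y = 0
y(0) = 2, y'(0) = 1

General solution: y = e^(-x)(C₁cos(2x) + C₂sin(2x))
Complex roots r = -1 ± 2i
Applying ICs: C₁ = 2, C₂ = 3/2
Particular solution: y = e^(-x)(2cos(2x) + (3/2)sin(2x))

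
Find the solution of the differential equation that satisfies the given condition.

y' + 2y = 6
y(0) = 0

General solution: y = 3 + Ce^(-2x)
Applying y(0) = 0: C = 0 - 3 = -3
Particular solution: y = 3 - 3e^(-2x)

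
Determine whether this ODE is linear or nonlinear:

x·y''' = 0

Linear (y and its derivatives appear to the first power only, no products of y terms)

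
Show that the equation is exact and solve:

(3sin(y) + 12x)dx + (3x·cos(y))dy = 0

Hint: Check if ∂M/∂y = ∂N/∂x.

Verify exactness: ∂M/∂y = ∂N/∂x ✓
Find F(x,y) such that ∂F/∂x = M, ∂F/∂y = N
Solution: 3x·sin(y) + 6x² = C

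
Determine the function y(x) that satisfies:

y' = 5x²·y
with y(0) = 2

General solution: y = Ce^(5x³/3)
Applying IC y(0) = 2:
Particular solution: y = 2e^(5x³/3)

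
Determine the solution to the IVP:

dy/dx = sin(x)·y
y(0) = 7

General solution: y = Ce^(-cos(x))
Applying IC y(0) = 7:
Particular solution: y = 7e^(1-cos(x))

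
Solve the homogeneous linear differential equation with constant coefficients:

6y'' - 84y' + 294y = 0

Characteristic equation: 6r² - 84r + 294 = 0
Divide by 6: r² - 14r + 49 = 0
Factored: (r - 7)² = 0
Repeated root: r = 7
General solution: y = (C₁ + C₂x)e^(7x)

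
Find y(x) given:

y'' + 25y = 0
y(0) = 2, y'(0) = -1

General solution: y = C₁cos(5x) + C₂sin(5x)
Complex roots r = ±5i
Applying ICs: C₁ = 2, C₂ = -1/5
Particular solution: y = 2cos(5x) - (1/5)sin(5x)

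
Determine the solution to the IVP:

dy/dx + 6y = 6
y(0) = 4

General solution: y = 1 + Ce^(-6x)
Applying y(0) = 4: C = 4 - 1 = 3
Particular solution: y = 1 + 3e^(-6x)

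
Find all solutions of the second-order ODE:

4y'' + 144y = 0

Characteristic equation: 4r² + 144 = 0
Divide by 4: r² + 36 = 0
Roots: r = ±6i (complex conjugates)
General solution: y = C₁cos(6x) + C₂sin(6x)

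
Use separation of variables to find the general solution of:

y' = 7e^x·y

Separating variables and integrating:
ln|y| = 7e^x + C

General solution: y = Ce^(7e^x)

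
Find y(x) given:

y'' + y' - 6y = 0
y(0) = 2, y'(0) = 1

General solution: y = C₁e^(2x) + C₂e^(-3x)
Applying ICs: C₁ = 7/5, C₂ = 3/5
Particular solution: y = (7/5)e^(2x) + (3/5)e^(-3x)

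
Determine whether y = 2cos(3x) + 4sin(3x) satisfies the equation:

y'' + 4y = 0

Verification:
y'' = -18cos(3x) - 36sin(3x)
y'' + 4y ≠ 0 (frequency mismatch: got 9 instead of 4)

No, it is not a solution.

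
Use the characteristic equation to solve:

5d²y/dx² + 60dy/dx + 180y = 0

Characteristic equation: 5r² + 60r + 180 = 0
Divide by 5: r² + 12r + 36 = 0
Factored: (r + 6)² = 0
Repeated root: r = -6
General solution: y = (C₁ + C₂x)e^(-6x)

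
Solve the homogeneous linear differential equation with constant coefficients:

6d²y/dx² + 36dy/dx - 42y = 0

Characteristic equation: 6r² + 36r - 42 = 0
Divide by 6: r² + 6r - 7 = 0
Roots: r = 1, -7 (distinct real)
General solution: y = C₁e^x + C₂e^(-7x)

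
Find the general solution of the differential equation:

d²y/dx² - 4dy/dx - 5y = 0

Characteristic equation: r² - 4r - 5 = 0
Roots: r = 5, -1 (distinct real)
General solution: y = C₁e^(5x) + C₂e^(-x)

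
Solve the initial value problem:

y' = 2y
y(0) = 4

General solution: y = Ce^(2x)
Applying IC y(0) = 4:
Particular solution: y = 4e^(2x)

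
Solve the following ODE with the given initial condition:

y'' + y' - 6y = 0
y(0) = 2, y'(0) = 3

General solution: y = C₁e^(2x) + C₂e^(-3x)
Applying ICs: C₁ = 9/5, C₂ = 1/5
Particular solution: y = (9/5)e^(2x) + (1/5)e^(-3x)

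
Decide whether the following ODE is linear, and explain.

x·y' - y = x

Linear (y and its derivatives appear to the first power only, no products of y terms)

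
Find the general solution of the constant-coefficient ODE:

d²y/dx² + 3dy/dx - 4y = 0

Characteristic equation: r² + 3r - 4 = 0
Roots: r = 1, -4 (distinct real)
General solution: y = C₁e^x + C₂e^(-4x)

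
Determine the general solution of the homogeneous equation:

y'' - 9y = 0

Characteristic equation: r² - 9 = 0
Roots: r = 3, -3 (distinct real)
General solution: y = C₁e^(3x) + C₂e^(-3x)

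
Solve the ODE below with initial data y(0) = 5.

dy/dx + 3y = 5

General solution: y = 5/3 + Ce^(-3x)
Applying y(0) = 5: C = 5 - 5/3 = 10/3
Particular solution: y = 5/3 + (10/3)e^(-3x)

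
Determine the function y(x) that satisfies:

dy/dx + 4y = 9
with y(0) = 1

General solution: y = 9/4 + Ce^(-4x)
Applying y(0) = 1: C = 1 - 9/4 = -5/4
Particular solution: y = 9/4 - (5/4)e^(-4x)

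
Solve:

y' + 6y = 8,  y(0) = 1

General solution: y = 4/3 + Ce^(-6x)
Applying y(0) = 1: C = 1 - 4/3 = -1/3
Particular solution: y = 4/3 - (1/3)e^(-6x)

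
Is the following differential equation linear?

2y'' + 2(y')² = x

No. Nonlinear ((y')² term)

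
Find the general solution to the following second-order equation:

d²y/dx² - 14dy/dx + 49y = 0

Characteristic equation: r² - 14r + 49 = 0
Factored: (r - 7)² = 0
Repeated root: r = 7
General solution: y = (C₁ + C₂x)e^(7x)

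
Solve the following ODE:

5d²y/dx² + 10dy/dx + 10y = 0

Characteristic equation: 5r² + 10r + 10 = 0
Divide by 5: r² + 2r + 2 = 0
Roots: r = -1 ± i (complex conjugates)
General solution: y = e^(-x)(C₁cos(x) + C₂sin(x))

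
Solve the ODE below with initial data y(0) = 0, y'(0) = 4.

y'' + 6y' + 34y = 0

General solution: y = e^(-3x)(C₁cos(5x) + C₂sin(5x))
Complex roots r = -3 ± 5i
Applying ICs: C₁ = 0, C₂ = 4/5
Particular solution: y = e^(-3x)((4/5)sin(5x))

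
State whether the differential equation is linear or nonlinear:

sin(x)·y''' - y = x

Linear (y and its derivatives appear to the first power only, no products of y terms)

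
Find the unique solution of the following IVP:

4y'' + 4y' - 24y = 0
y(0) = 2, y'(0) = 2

General solution: y = C₁e^(2x) + C₂e^(-3x)
Applying ICs: C₁ = 8/5, C₂ = 2/5
Particular solution: y = (8/5)e^(2x) + (2/5)e^(-3x)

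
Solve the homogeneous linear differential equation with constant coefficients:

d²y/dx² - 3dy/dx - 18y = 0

Characteristic equation: r² - 3r - 18 = 0
Roots: r = 6, -3 (distinct real)
General solution: y = C₁e^(6x) + C₂e^(-3x)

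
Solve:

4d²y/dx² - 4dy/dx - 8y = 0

Characteristic equation: 4r² - 4r - 8 = 0
Divide by 4: r² - r - 2 = 0
Roots: r = 2, -1 (distinct real)
General solution: y = C₁e^(2x) + C₂e^(-x)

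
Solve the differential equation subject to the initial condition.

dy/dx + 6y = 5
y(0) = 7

General solution: y = 5/6 + Ce^(-6x)
Applying y(0) = 7: C = 7 - 5/6 = 37/6
Particular solution: y = 5/6 + (37/6)e^(-6x)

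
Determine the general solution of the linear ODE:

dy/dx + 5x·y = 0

Using integrating factor method:

General solution: y = Ce^(-5x^2/2)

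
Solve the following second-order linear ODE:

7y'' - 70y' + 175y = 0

Characteristic equation: 7r² - 70r + 175 = 0
Divide by 7: r² - 10r + 25 = 0
Factored: (r - 5)² = 0
Repeated root: r = 5
General solution: y = (C₁ + C₂x)e^(5x)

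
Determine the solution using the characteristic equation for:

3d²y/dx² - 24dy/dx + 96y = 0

Characteristic equation: 3r² - 24r + 96 = 0
Divide by 3: r² - 8r + 32 = 0
Roots: r = 4 ± 4i (complex conjugates)
General solution: y = e^(4x)(C₁cos(4x) + C₂sin(4x))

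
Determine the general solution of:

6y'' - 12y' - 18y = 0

Characteristic equation: 6r² - 12r - 18 = 0
Divide by 6: r² - 2r - 3 = 0
Roots: r = 3, -1 (distinct real)
General solution: y = C₁e^(3x) + C₂e^(-x)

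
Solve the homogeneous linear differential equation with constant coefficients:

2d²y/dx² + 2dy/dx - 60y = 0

Characteristic equation: 2r² + 2r - 60 = 0
Divide by 2: r² + r - 30 = 0
Roots: r = 5, -6 (distinct real)
General solution: y = C₁e^(5x) + C₂e^(-6x)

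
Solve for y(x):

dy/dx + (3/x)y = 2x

Using integrating factor method:

General solution: y = (2/5)x^2 + Cx^(-3)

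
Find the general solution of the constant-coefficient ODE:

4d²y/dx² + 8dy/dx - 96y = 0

Characteristic equation: 4r² + 8r - 96 = 0
Divide by 4: r² + 2r - 24 = 0
Roots: r = 4, -6 (distinct real)
General solution: y = C₁e^(4x) + C₂e^(-6x)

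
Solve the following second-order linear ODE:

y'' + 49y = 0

Characteristic equation: r² + 49 = 0
Roots: r = ±7i (complex conjugates)
General solution: y = C₁cos(7x) + C₂sin(7x)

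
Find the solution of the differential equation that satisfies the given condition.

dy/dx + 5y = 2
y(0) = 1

General solution: y = 2/5 + Ce^(-5x)
Applying y(0) = 1: C = 1 - 2/5 = 3/5
Particular solution: y = 2/5 + (3/5)e^(-5x)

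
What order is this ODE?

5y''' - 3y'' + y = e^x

The order is 3 (highest derivative is of order 3).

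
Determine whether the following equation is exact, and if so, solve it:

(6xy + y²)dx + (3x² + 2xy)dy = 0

Verify exactness: ∂M/∂y = ∂N/∂x ✓
Find F(x,y) such that ∂F/∂x = M, ∂F/∂y = N
Solution: 3x²y + xy² = C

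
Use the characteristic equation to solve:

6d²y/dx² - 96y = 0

Characteristic equation: 6r² - 96 = 0
Divide by 6: r² - 16 = 0
Roots: r = 4, -4 (distinct real)
General solution: y = C₁e^(4x) + C₂e^(-4x)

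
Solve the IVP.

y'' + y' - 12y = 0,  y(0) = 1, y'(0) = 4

General solution: y = C₁e^(3x) + C₂e^(-4x)
Applying ICs: C₁ = 8/7, C₂ = -1/7
Particular solution: y = (8/7)e^(3x) - (1/7)e^(-4x)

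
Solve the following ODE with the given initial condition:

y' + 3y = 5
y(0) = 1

General solution: y = 5/3 + Ce^(-3x)
Applying y(0) = 1: C = 1 - 5/3 = -2/3
Particular solution: y = 5/3 - (2/3)e^(-3x)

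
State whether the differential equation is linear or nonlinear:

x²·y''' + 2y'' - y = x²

Linear (y and its derivatives appear to the first power only, no products of y terms)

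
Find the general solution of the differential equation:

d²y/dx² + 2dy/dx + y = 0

Characteristic equation: r² + 2r + 1 = 0
Factored: (r + 1)² = 0
Repeated root: r = -1
General solution: y = (C₁ + C₂x)e^(-x)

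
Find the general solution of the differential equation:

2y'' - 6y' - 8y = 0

Characteristic equation: 2r² - 6r - 8 = 0
Divide by 2: r² - 3r - 4 = 0
Roots: r = 4, -1 (distinct real)
General solution: y = C₁e^(4x) + C₂e^(-x)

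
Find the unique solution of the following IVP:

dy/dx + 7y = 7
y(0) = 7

General solution: y = 1 + Ce^(-7x)
Applying y(0) = 7: C = 7 - 1 = 6
Particular solution: y = 1 + 6e^(-7x)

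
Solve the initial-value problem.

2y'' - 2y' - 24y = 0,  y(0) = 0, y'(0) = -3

General solution: y = C₁e^(4x) + C₂e^(-3x)
Applying ICs: C₁ = -3/7, C₂ = 3/7
Particular solution: y = -(3/7)e^(4x) + (3/7)e^(-3x)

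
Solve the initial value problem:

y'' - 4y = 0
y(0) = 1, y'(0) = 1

General solution: y = C₁e^(2x) + C₂e^(-2x)
Applying ICs: C₁ = 3/4, C₂ = 1/4
Particular solution: y = (3/4)e^(2x) + (1/4)e^(-2x)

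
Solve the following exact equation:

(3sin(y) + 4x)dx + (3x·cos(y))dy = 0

Verify exactness: ∂M/∂y = ∂N/∂x ✓
Find F(x,y) such that ∂F/∂x = M, ∂F/∂y = N
Solution: 3x·sin(y) + 2x² = C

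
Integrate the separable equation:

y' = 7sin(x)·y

Separating variables and integrating:
ln|y| = -7cos(x) + C

General solution: y = Ce^(-7cos(x))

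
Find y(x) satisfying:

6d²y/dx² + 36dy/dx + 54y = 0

Characteristic equation: 6r² + 36r + 54 = 0
Divide by 6: r² + 6r + 9 = 0
Factored: (r + 3)² = 0
Repeated root: r = -3
General solution: y = (C₁ + C₂x)e^(-3x)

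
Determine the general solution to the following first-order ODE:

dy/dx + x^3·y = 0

Using integrating factor method:

General solution: y = Ce^(-x^4/4)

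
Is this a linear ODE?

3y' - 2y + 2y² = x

No. Nonlinear (y² term)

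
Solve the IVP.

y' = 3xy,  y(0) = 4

General solution: y = Ce^(3x²/2)
Applying IC y(0) = 4:
Particular solution: y = 4e^(3x²/2)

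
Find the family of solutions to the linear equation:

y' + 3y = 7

Using integrating factor method:

General solution: y = 7/3 + Ce^(-3x)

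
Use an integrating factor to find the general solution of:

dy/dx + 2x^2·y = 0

Using integrating factor method:

General solution: y = Ce^(-2x^3/3)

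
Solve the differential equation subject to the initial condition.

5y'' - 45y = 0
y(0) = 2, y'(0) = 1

General solution: y = C₁e^(3x) + C₂e^(-3x)
Applying ICs: C₁ = 7/6, C₂ = 5/6
Particular solution: y = (7/6)e^(3x) + (5/6)e^(-3x)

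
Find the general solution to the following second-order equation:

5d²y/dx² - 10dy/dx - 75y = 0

Characteristic equation: 5r² - 10r - 75 = 0
Divide by 5: r² - 2r - 15 = 0
Roots: r = 5, -3 (distinct real)
General solution: y = C₁e^(5x) + C₂e^(-3x)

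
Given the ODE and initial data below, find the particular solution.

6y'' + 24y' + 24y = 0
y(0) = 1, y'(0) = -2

General solution: y = (C₁ + C₂x)e^(-2x)
Repeated root r = -2
Applying ICs: C₁ = 1, C₂ = 0
Particular solution: y = e^(-2x)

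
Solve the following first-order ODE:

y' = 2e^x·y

Separating variables and integrating:
ln|y| = 2e^x + C

General solution: y = Ce^(2e^x)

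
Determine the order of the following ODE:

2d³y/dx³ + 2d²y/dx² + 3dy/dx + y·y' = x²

The order is 3 (highest derivative is of order 3).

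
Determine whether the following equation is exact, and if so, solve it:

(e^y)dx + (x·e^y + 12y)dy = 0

Verify exactness: ∂M/∂y = ∂N/∂x ✓
Find F(x,y) such that ∂F/∂x = M, ∂F/∂y = N
Solution: x·e^y + 6y² = C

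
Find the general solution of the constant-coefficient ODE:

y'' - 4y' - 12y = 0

Characteristic equation: r² - 4r - 12 = 0
Roots: r = 6, -2 (distinct real)
General solution: y = C₁e^(6x) + C₂e^(-2x)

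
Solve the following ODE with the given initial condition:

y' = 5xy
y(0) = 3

General solution: y = Ce^(5x²/2)
Applying IC y(0) = 3:
Particular solution: y = 3e^(5x²/2)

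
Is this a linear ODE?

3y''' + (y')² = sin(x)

No. Nonlinear ((y')² term)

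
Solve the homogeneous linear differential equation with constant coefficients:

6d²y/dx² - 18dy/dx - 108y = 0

Characteristic equation: 6r² - 18r - 108 = 0
Divide by 6: r² - 3r - 18 = 0
Roots: r = 6, -3 (distinct real)
General solution: y = C₁e^(6x) + C₂e^(-3x)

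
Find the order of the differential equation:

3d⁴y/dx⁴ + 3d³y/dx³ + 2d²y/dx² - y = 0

The order is 4 (highest derivative is of order 4).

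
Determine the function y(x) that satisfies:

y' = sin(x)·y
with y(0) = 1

General solution: y = Ce^(-cos(x))
Applying IC y(0) = 1:
Particular solution: y = e^(1-cos(x))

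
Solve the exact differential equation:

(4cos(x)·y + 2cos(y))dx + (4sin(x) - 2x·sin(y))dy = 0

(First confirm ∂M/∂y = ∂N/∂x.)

Verify exactness: ∂M/∂y = ∂N/∂x ✓
Find F(x,y) such that ∂F/∂x = M, ∂F/∂y = N
Solution: 4sin(x)·y + 2x·cos(y) = C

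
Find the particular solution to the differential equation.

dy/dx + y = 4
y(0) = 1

General solution: y = 4 + Ce^(-x)
Applying y(0) = 1: C = 1 - 4 = -3
Particular solution: y = 4 - 3e^(-x)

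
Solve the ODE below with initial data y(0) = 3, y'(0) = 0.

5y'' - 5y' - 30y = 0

General solution: y = C₁e^(3x) + C₂e^(-2x)
Applying ICs: C₁ = 6/5, C₂ = 9/5
Particular solution: y = (6/5)e^(3x) + (9/5)e^(-2x)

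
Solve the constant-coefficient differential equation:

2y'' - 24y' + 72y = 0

Characteristic equation: 2r² - 24r + 72 = 0
Divide by 2: r² - 12r + 36 = 0
Factored: (r - 6)² = 0
Repeated root: r = 6
General solution: y = (C₁ + C₂x)e^(6x)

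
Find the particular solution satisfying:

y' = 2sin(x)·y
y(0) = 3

General solution: y = Ce^(-2cos(x))
Applying IC y(0) = 3:
Particular solution: y = 3e^(2(1-cos(x)))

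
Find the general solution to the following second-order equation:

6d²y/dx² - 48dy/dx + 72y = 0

Characteristic equation: 6r² - 48r + 72 = 0
Divide by 6: r² - 8r + 12 = 0
Roots: r = 6, 2 (distinct real)
General solution: y = C₁e^(6x) + C₂e^(2x)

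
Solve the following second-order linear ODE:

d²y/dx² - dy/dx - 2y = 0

Characteristic equation: r² - r - 2 = 0
Roots: r = 2, -1 (distinct real)
General solution: y = C₁e^(2x) + C₂e^(-x)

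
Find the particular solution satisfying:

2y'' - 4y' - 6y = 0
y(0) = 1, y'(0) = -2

General solution: y = C₁e^(3x) + C₂e^(-x)
Applying ICs: C₁ = -1/4, C₂ = 5/4
Particular solution: y = -(1/4)e^(3x) + (5/4)e^(-x)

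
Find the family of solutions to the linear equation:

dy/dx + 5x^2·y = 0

Using integrating factor method:

General solution: y = Ce^(-5x^3/3)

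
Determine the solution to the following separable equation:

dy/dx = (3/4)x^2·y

Separating variables and integrating:
ln|y| = x^3/4 + C

General solution: y = Ce^(x^3/4)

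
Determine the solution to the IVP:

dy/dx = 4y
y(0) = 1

General solution: y = Ce^(4x)
Applying IC y(0) = 1:
Particular solution: y = e^(4x)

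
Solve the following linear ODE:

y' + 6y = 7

Using integrating factor method:

General solution: y = 7/6 + Ce^(-6x)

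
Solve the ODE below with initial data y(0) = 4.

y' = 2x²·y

General solution: y = Ce^(2x³/3)
Applying IC y(0) = 4:
Particular solution: y = 4e^(2x³/3)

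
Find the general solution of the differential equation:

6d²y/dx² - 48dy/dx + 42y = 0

Characteristic equation: 6r² - 48r + 42 = 0
Divide by 6: r² - 8r + 7 = 0
Roots: r = 7, 1 (distinct real)
General solution: y = C₁e^(7x) + C₂e^x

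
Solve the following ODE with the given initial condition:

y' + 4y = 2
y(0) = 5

General solution: y = 1/2 + Ce^(-4x)
Applying y(0) = 5: C = 5 - 1/2 = 9/2
Particular solution: y = 1/2 + (9/2)e^(-4x)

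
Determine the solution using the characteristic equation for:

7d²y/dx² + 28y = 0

Characteristic equation: 7r² + 28 = 0
Divide by 7: r² + 4 = 0
Roots: r = ±2i (complex conjugates)
General solution: y = C₁cos(2x) + C₂sin(2x)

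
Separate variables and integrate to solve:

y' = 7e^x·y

Separating variables and integrating:
ln|y| = 7e^x + C

General solution: y = Ce^(7e^x)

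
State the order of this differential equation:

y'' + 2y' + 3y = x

The order is 2 (highest derivative is of order 2).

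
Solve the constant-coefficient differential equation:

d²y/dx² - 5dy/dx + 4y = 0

Characteristic equation: r² - 5r + 4 = 0
Roots: r = 1, 4 (distinct real)
General solution: y = C₁e^x + C₂e^(4x)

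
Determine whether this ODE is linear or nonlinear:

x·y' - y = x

Linear (y and its derivatives appear to the first power only, no products of y terms)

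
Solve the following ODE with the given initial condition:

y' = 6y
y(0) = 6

General solution: y = Ce^(6x)
Applying IC y(0) = 6:
Particular solution: y = 6e^(6x)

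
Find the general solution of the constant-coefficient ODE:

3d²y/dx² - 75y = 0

Characteristic equation: 3r² - 75 = 0
Divide by 3: r² - 25 = 0
Roots: r = 5, -5 (distinct real)
General solution: y = C₁e^(5x) + C₂e^(-5x)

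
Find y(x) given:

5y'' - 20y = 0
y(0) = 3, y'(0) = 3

General solution: y = C₁e^(2x) + C₂e^(-2x)
Applying ICs: C₁ = 9/4, C₂ = 3/4
Particular solution: y = (9/4)e^(2x) + (3/4)e^(-2x)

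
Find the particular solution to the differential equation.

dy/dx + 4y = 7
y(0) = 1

General solution: y = 7/4 + Ce^(-4x)
Applying y(0) = 1: C = 1 - 7/4 = -3/4
Particular solution: y = 7/4 - (3/4)e^(-4x)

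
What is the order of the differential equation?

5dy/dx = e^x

The order is 1 (highest derivative is of order 1).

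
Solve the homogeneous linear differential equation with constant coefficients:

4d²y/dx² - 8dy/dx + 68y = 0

Characteristic equation: 4r² - 8r + 68 = 0
Divide by 4: r² - 2r + 17 = 0
Roots: r = 1 ± 4i (complex conjugates)
General solution: y = e^x(C₁cos(4x) + C₂sin(4x))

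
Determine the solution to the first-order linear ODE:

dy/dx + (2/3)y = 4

Using integrating factor method:

General solution: y = 6 + Ce^(-2x/3)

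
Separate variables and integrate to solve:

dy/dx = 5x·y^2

Separating variables and integrating:
-1/y = 5x^2/2 + C

General solution: y^-1 = (-5/2)x^2 + C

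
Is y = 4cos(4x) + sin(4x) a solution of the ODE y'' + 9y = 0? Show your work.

Verification:
y'' = -64cos(4x) - 16sin(4x)
y'' + 9y ≠ 0 (frequency mismatch: got 16 instead of 9)

No, it is not a solution.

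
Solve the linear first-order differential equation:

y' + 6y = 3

Using integrating factor method:

General solution: y = 1/2 + Ce^(-6x)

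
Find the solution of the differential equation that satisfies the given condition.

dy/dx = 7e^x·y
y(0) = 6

General solution: y = Ce^(7e^x)
Applying IC y(0) = 6:
Particular solution: y = 6e^(7(e^x - 1))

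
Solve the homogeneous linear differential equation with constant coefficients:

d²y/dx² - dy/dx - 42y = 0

Characteristic equation: r² - r - 42 = 0
Roots: r = 7, -6 (distinct real)
General solution: y = C₁e^(7x) + C₂e^(-6x)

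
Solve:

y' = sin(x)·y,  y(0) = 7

General solution: y = Ce^(-cos(x))
Applying IC y(0) = 7:
Particular solution: y = 7e^(1-cos(x))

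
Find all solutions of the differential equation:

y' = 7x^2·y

Separating variables and integrating:
ln|y| = 7x^3/3 + C

General solution: y = Ce^(7x^3/3)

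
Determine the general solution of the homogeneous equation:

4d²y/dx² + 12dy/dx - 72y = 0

Characteristic equation: 4r² + 12r - 72 = 0
Divide by 4: r² + 3r - 18 = 0
Roots: r = 3, -6 (distinct real)
General solution: y = C₁e^(3x) + C₂e^(-6x)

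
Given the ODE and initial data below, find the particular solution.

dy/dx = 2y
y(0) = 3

General solution: y = Ce^(2x)
Applying IC y(0) = 3:
Particular solution: y = 3e^(2x)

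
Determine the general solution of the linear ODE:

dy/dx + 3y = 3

Using integrating factor method:

General solution: y = 1 + Ce^(-3x)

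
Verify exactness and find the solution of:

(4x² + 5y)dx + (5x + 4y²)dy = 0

Verify exactness: ∂M/∂y = ∂N/∂x ✓
Find F(x,y) such that ∂F/∂x = M, ∂F/∂y = N
Solution: 4x³/3 + 5xy + 4y³/3 = C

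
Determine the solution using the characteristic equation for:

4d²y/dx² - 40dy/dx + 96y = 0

Characteristic equation: 4r² - 40r + 96 = 0
Divide by 4: r² - 10r + 24 = 0
Roots: r = 4, 6 (distinct real)
General solution: y = C₁e^(4x) + C₂e^(6x)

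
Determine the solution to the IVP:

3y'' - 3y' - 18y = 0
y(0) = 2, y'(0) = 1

General solution: y = C₁e^(3x) + C₂e^(-2x)
Applying ICs: C₁ = 1, C₂ = 1
Particular solution: y = e^(3x) + e^(-2x)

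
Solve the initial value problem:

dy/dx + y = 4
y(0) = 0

General solution: y = 4 + Ce^(-x)
Applying y(0) = 0: C = 0 - 4 = -4
Particular solution: y = 4 - 4e^(-x)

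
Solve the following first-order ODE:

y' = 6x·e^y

Separating variables and integrating:
-e^(-y) = 3x² + C

General solution: y = -ln(C - 3x²)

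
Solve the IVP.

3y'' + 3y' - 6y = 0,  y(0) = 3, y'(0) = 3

General solution: y = C₁e^x + C₂e^(-2x)
Applying ICs: C₁ = 3, C₂ = 0
Particular solution: y = 3e^x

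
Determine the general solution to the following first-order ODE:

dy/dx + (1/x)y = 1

Using integrating factor method:

General solution: y = (1/2)x + C/x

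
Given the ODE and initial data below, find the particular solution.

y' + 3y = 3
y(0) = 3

General solution: y = 1 + Ce^(-3x)
Applying y(0) = 3: C = 3 - 1 = 2
Particular solution: y = 1 + 2e^(-3x)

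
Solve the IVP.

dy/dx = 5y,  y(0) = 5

General solution: y = Ce^(5x)
Applying IC y(0) = 5:
Particular solution: y = 5e^(5x)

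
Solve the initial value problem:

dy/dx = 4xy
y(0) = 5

General solution: y = Ce^(2x²)
Applying IC y(0) = 5:
Particular solution: y = 5e^(2x²)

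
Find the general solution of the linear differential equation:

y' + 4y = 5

Using integrating factor method:

General solution: y = 5/4 + Ce^(-4x)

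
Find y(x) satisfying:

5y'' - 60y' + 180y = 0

Characteristic equation: 5r² - 60r + 180 = 0
Divide by 5: r² - 12r + 36 = 0
Factored: (r - 6)² = 0
Repeated root: r = 6
General solution: y = (C₁ + C₂x)e^(6x)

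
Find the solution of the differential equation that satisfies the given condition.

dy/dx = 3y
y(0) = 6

General solution: y = Ce^(3x)
Applying IC y(0) = 6:
Particular solution: y = 6e^(3x)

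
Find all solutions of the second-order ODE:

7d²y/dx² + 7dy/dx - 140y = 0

Characteristic equation: 7r² + 7r - 140 = 0
Divide by 7: r² + r - 20 = 0
Roots: r = 4, -5 (distinct real)
General solution: y = C₁e^(4x) + C₂e^(-5x)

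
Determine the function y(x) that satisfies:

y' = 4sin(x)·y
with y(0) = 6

General solution: y = Ce^(-4cos(x))
Applying IC y(0) = 6:
Particular solution: y = 6e^(4(1-cos(x)))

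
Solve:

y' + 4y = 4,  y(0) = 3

General solution: y = 1 + Ce^(-4x)
Applying y(0) = 3: C = 3 - 1 = 2
Particular solution: y = 1 + 2e^(-4x)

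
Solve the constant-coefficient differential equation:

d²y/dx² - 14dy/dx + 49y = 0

Characteristic equation: r² - 14r + 49 = 0
Factored: (r - 7)² = 0
Repeated root: r = 7
General solution: y = (C₁ + C₂x)e^(7x)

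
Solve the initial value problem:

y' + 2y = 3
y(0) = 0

General solution: y = 3/2 + Ce^(-2x)
Applying y(0) = 0: C = 0 - 3/2 = -3/2
Particular solution: y = 3/2 - (3/2)e^(-2x)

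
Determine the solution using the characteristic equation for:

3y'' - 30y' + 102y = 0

Characteristic equation: 3r² - 30r + 102 = 0
Divide by 3: r² - 10r + 34 = 0
Roots: r = 5 ± 3i (complex conjugates)
General solution: y = e^(5x)(C₁cos(3x) + C₂sin(3x))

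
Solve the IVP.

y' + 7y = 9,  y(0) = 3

General solution: y = 9/7 + Ce^(-7x)
Applying y(0) = 3: C = 3 - 9/7 = 12/7
Particular solution: y = 9/7 + (12/7)e^(-7x)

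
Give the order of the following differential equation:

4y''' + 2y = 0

The order is 3 (highest derivative is of order 3).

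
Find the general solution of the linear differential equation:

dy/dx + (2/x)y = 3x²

Using integrating factor method:

General solution: y = (3/5)x^3 + Cx^(-2)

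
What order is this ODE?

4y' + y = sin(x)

The order is 1 (highest derivative is of order 1).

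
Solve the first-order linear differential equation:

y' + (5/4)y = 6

Using integrating factor method:

General solution: y = 24/5 + Ce^(-5x/4)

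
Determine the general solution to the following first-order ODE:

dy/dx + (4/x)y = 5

Using integrating factor method:

General solution: y = x + Cx^(-4)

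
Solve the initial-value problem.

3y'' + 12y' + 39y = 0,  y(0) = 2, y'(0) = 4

General solution: y = e^(-2x)(C₁cos(3x) + C₂sin(3x))
Complex roots r = -2 ± 3i
Applying ICs: C₁ = 2, C₂ = 8/3
Particular solution: y = e^(-2x)(2cos(3x) + (8/3)sin(3x))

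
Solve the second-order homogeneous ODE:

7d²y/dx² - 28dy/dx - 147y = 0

Characteristic equation: 7r² - 28r - 147 = 0
Divide by 7: r² - 4r - 21 = 0
Roots: r = 7, -3 (distinct real)
General solution: y = C₁e^(7x) + C₂e^(-3x)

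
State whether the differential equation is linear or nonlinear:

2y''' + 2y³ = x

Nonlinear (y³ term)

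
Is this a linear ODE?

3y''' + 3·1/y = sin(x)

No. Nonlinear (1/y term)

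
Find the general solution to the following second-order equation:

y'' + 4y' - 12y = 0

Characteristic equation: r² + 4r - 12 = 0
Roots: r = 2, -6 (distinct real)
General solution: y = C₁e^(2x) + C₂e^(-6x)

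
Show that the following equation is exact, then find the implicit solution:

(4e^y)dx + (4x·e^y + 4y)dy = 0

Verify exactness: ∂M/∂y = ∂N/∂x ✓
Find F(x,y) such that ∂F/∂x = M, ∂F/∂y = N
Solution: 4x·e^y + 2y² = C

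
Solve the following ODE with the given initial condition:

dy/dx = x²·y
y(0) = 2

General solution: y = Ce^(x³/3)
Applying IC y(0) = 2:
Particular solution: y = 2e^(x³/3)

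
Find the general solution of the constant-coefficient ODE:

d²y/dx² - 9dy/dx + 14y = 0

Characteristic equation: r² - 9r + 14 = 0
Roots: r = 2, 7 (distinct real)
General solution: y = C₁e^(2x) + C₂e^(7x)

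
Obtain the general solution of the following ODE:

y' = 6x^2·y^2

Separating variables and integrating:
-1/y = 2x^3 + C

General solution: y^-1 = -2x^3 + C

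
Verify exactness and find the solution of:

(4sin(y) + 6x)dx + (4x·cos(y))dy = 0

Verify exactness: ∂M/∂y = ∂N/∂x ✓
Find F(x,y) such that ∂F/∂x = M, ∂F/∂y = N
Solution: 4x·sin(y) + 3x² = C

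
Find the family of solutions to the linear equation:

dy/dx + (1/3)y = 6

Using integrating factor method:

General solution: y = 18 + Ce^(-x/3)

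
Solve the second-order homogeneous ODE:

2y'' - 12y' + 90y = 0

Characteristic equation: 2r² - 12r + 90 = 0
Divide by 2: r² - 6r + 45 = 0
Roots: r = 3 ± 6i (complex conjugates)
General solution: y = e^(3x)(C₁cos(6x) + C₂sin(6x))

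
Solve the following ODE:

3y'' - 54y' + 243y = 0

Characteristic equation: 3r² - 54r + 243 = 0
Divide by 3: r² - 18r + 81 = 0
Factored: (r - 9)² = 0
Repeated root: r = 9
General solution: y = (C₁ + C₂x)e^(9x)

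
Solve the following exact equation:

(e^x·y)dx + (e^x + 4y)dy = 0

Verify exactness: ∂M/∂y = ∂N/∂x ✓
Find F(x,y) such that ∂F/∂x = M, ∂F/∂y = N
Solution: e^x·y + 2y² = C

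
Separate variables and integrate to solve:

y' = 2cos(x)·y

Separating variables and integrating:
ln|y| = 2sin(x) + C

General solution: y = Ce^(2sin(x))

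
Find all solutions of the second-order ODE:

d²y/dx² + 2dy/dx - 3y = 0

Characteristic equation: r² + 2r - 3 = 0
Roots: r = 1, -3 (distinct real)
General solution: y = C₁e^x + C₂e^(-3x)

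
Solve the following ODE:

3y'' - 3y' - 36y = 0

Characteristic equation: 3r² - 3r - 36 = 0
Divide by 3: r² - r - 12 = 0
Roots: r = 4, -3 (distinct real)
General solution: y = C₁e^(4x) + C₂e^(-3x)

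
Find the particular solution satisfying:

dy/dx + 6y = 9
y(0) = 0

General solution: y = 3/2 + Ce^(-6x)
Applying y(0) = 0: C = 0 - 3/2 = -3/2
Particular solution: y = 3/2 - (3/2)e^(-6x)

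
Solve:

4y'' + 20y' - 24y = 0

Characteristic equation: 4r² + 20r - 24 = 0
Divide by 4: r² + 5r - 6 = 0
Roots: r = 1, -6 (distinct real)
General solution: y = C₁e^x + C₂e^(-6x)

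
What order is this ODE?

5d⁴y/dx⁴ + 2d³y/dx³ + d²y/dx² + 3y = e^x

The order is 4 (highest derivative is of order 4).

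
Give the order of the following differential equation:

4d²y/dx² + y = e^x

The order is 2 (highest derivative is of order 2).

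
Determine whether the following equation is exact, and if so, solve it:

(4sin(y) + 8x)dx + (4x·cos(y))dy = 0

Verify exactness: ∂M/∂y = ∂N/∂x ✓
Find F(x,y) such that ∂F/∂x = M, ∂F/∂y = N
Solution: 4x·sin(y) + 4x² = C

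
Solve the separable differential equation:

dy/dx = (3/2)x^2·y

Separating variables and integrating:
ln|y| = x^3/2 + C

General solution: y = Ce^(x^3/2)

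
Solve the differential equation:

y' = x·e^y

Separating variables and integrating:
-e^(-y) = x²/2 + C

General solution: y = -ln(C - x²/2)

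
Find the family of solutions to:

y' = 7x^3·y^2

Separating variables and integrating:
-1/y = 7x^4/4 + C

General solution: y^-1 = (-7/4)x^4 + C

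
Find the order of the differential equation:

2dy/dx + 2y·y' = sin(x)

The order is 1 (highest derivative is of order 1).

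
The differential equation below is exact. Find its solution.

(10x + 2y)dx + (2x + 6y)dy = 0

Verify exactness: ∂M/∂y = ∂N/∂x ✓
Find F(x,y) such that ∂F/∂x = M, ∂F/∂y = N
Solution: 5x² + 2xy + 3y² = C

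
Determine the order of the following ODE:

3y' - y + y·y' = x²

The order is 1 (highest derivative is of order 1).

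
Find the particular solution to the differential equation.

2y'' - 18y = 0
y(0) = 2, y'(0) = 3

General solution: y = C₁e^(3x) + C₂e^(-3x)
Applying ICs: C₁ = 3/2, C₂ = 1/2
Particular solution: y = (3/2)e^(3x) + (1/2)e^(-3x)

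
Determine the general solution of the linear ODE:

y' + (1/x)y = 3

Using integrating factor method:

General solution: y = (3/2)x + C/x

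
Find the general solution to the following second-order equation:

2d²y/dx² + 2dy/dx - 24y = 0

Characteristic equation: 2r² + 2r - 24 = 0
Divide by 2: r² + r - 12 = 0
Roots: r = 3, -4 (distinct real)
General solution: y = C₁e^(3x) + C₂e^(-4x)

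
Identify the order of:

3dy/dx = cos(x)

The order is 1 (highest derivative is of order 1).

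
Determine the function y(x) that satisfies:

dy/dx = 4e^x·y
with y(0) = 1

General solution: y = Ce^(4e^x)
Applying IC y(0) = 1:
Particular solution: y = e^(4(e^x - 1))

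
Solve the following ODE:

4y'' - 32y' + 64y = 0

Characteristic equation: 4r² - 32r + 64 = 0
Divide by 4: r² - 8r + 16 = 0
Factored: (r - 4)² = 0
Repeated root: r = 4
General solution: y = (C₁ + C₂x)e^(4x)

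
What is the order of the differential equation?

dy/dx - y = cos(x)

The order is 1 (highest derivative is of order 1).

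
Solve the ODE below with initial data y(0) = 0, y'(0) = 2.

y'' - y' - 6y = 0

General solution: y = C₁e^(3x) + C₂e^(-2x)
Applying ICs: C₁ = 2/5, C₂ = -2/5
Particular solution: y = (2/5)e^(3x) - (2/5)e^(-2x)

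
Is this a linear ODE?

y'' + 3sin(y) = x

No. Nonlinear (sin(y) is nonlinear in y)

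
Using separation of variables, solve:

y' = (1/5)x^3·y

Separating variables and integrating:
ln|y| = x^4/20 + C

General solution: y = Ce^(x^4/20)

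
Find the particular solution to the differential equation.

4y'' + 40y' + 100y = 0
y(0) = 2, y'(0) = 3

General solution: y = (C₁ + C₂x)e^(-5x)
Repeated root r = -5
Applying ICs: C₁ = 2, C₂ = 13
Particular solution: y = (2 + 13x)e^(-5x)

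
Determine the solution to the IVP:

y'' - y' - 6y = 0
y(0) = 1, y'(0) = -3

General solution: y = C₁e^(3x) + C₂e^(-2x)
Applying ICs: C₁ = -1/5, C₂ = 6/5
Particular solution: y = -(1/5)e^(3x) + (6/5)e^(-2x)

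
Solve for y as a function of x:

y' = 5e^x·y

Separating variables and integrating:
ln|y| = 5e^x + C

General solution: y = Ce^(5e^x)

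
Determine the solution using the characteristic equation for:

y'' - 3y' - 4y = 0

Characteristic equation: r² - 3r - 4 = 0
Roots: r = 4, -1 (distinct real)
General solution: y = C₁e^(4x) + C₂e^(-x)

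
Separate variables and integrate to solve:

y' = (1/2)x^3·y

Separating variables and integrating:
ln|y| = x^4/8 + C

General solution: y = Ce^(x^4/8)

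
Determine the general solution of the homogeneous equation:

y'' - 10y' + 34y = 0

Characteristic equation: r² - 10r + 34 = 0
Roots: r = 5 ± 3i (complex conjugates)
General solution: y = e^(5x)(C₁cos(3x) + C₂sin(3x))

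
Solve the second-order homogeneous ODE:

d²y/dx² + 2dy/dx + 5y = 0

Characteristic equation: r² + 2r + 5 = 0
Roots: r = -1 ± 2i (complex conjugates)
General solution: y = e^(-x)(C₁cos(2x) + C₂sin(2x))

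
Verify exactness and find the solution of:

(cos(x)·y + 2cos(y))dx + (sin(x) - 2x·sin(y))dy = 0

Verify exactness: ∂M/∂y = ∂N/∂x ✓
Find F(x,y) such that ∂F/∂x = M, ∂F/∂y = N
Solution: sin(x)·y + 2x·cos(y) = C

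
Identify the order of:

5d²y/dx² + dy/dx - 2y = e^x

The order is 2 (highest derivative is of order 2).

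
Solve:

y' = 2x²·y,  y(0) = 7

General solution: y = Ce^(2x³/3)
Applying IC y(0) = 7:
Particular solution: y = 7e^(2x³/3)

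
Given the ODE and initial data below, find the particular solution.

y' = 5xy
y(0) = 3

General solution: y = Ce^(5x²/2)
Applying IC y(0) = 3:
Particular solution: y = 3e^(5x²/2)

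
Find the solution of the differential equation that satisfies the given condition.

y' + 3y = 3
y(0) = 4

General solution: y = 1 + Ce^(-3x)
Applying y(0) = 4: C = 4 - 1 = 3
Particular solution: y = 1 + 3e^(-3x)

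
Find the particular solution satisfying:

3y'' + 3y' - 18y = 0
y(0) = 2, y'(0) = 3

General solution: y = C₁e^(2x) + C₂e^(-3x)
Applying ICs: C₁ = 9/5, C₂ = 1/5
Particular solution: y = (9/5)e^(2x) + (1/5)e^(-3x)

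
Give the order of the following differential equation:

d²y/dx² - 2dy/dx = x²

The order is 2 (highest derivative is of order 2).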